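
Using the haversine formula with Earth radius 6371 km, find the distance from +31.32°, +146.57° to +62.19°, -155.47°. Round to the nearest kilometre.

5319 km

Δλ = -155.47 − 146.57 = -302.04°; wrapped into (−180°, 180°]: 57.96°.
Δφ = 62.19 − 31.32 = 30.87°.
a = sin²(Δφ/2) + cos φ₁ · cos φ₂ · sin²(Δλ/2) = 0.164392.
c = 2·atan2(√a, √(1−a)) = 0.83495 rad → d = 6371·c ≈ 5319.45 km.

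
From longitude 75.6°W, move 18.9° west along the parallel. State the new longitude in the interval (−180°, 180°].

94.5°W

Start at -75.6°; shift −18.9° → -94.5°.
-94.5° already lies in (−180°, 180°].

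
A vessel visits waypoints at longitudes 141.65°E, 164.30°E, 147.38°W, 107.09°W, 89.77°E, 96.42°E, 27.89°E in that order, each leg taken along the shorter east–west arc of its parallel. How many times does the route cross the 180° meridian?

2

Leg 1: +141.65° → +164.30°, shortest Δλ = 22.65° (east) — does not cross 180°.
Leg 2: +164.30° → -147.38°, shortest Δλ = 48.32° (east) — crosses 180°.
Leg 3: -147.38° → -107.09°, shortest Δλ = 40.29° (east) — does not cross 180°.
Leg 4: -107.09° → +89.77°, shortest Δλ = -163.14° (west) — crosses 180°.
Leg 5: +89.77° → +96.42°, shortest Δλ = 6.65° (east) — does not cross 180°.
Leg 6: +96.42° → +27.89°, shortest Δλ = -68.53° (west) — does not cross 180°.
Total crossings: 2.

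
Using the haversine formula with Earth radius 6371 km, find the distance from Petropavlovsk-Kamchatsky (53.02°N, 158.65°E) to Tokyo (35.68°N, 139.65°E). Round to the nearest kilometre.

2434 km

Δλ = 139.65 − 158.65 = -19.00°.
Δφ = 35.68 − 53.02 = -17.34°.
a = sin²(Δφ/2) + cos φ₁ · cos φ₂ · sin²(Δλ/2) = 0.036034.
c = 2·atan2(√a, √(1−a)) = 0.38197 rad → d = 6371·c ≈ 2433.53 km.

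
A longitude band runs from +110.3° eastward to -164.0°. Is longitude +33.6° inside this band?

Band width going east from +110.3° to -164.0°: ((-164.0 − 110.3) mod 360) = 85.7°.
Offset of +33.6° east of the west edge: ((33.6 − 110.3) mod 360) = 283.3°.
283.3° > 85.7° ⇒ outside.

No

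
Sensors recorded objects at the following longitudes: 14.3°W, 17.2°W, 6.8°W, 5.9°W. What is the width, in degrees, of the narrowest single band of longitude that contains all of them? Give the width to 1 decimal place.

Sort the longitudes: -17.2°, -14.3°, -6.8°, -5.9°.
Eastward gaps between consecutive values (wrapping around): 2.9°, 7.5°, 0.9°, 348.7°.
Largest gap = 348.7° ⇒ minimal covering band is its complement: 360° − 348.7° = 11.3°.
Band runs from -17.2° eastward to -5.9°.

11.3°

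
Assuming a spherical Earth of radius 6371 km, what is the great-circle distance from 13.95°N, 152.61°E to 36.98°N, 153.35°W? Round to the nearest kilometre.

Δλ = -153.35 − 152.61 = -305.96°; wrapped into (−180°, 180°]: 54.04°.
Δφ = 36.98 − 13.95 = 23.03°.
a = sin²(Δφ/2) + cos φ₁ · cos φ₂ · sin²(Δλ/2) = 0.199861.
c = 2·atan2(√a, √(1−a)) = 0.92695 rad → d = 6371·c ≈ 5905.58 km.

5906 km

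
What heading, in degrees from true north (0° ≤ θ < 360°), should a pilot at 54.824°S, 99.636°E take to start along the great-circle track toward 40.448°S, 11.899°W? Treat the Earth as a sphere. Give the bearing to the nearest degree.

Δλ = -11.899 − 99.636 = -111.535°.
θ = atan2( sin Δλ · cos φ₂ , cos φ₁ · sin φ₂ − sin φ₁ · cos φ₂ · cos Δλ )
  = atan2(-0.70787, -0.60207) = -130.382° → normalised to [0°, 360°): 229.618°.

230°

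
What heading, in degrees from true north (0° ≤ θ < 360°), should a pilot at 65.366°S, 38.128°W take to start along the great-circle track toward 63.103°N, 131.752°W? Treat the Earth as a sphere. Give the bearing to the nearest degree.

307°

Δλ = -131.752 − -38.128 = -93.624°.
θ = atan2( sin Δλ · cos φ₂ , cos φ₁ · sin φ₂ − sin φ₁ · cos φ₂ · cos Δλ )
  = atan2(-0.45148, 0.34574) = -52.556° → normalised to [0°, 360°): 307.444°.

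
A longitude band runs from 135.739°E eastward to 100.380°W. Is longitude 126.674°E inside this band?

Band width going east from +135.739° to -100.380°: ((-100.380 − 135.739) mod 360) = 123.881°.
Offset of +126.674° east of the west edge: ((126.674 − 135.739) mod 360) = 350.935°.
350.935° > 123.881° ⇒ outside.

No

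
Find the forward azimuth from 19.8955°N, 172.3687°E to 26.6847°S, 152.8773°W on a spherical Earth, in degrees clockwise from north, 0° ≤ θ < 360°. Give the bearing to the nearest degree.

Δλ = -152.8773 − 172.3687 = -325.2460°; wrapped into (−180°, 180°]: 34.7540°.
θ = atan2( sin Δλ · cos φ₂ , cos φ₁ · sin φ₂ − sin φ₁ · cos φ₂ · cos Δλ )
  = atan2(0.50934, -0.67210) = 142.844° → normalised to [0°, 360°): 142.844°.

143°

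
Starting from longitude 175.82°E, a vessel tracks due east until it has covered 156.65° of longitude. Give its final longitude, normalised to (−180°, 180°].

27.53°W

Start at +175.82°; shift +156.65° → +332.47°.
+332.47° lies outside (−180°, 180°]; subtract 360° → -27.53°.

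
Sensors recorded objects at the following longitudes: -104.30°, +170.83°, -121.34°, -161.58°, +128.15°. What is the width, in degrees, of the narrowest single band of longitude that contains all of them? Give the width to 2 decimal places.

Sort the longitudes: -161.58°, -121.34°, -104.30°, +128.15°, +170.83°.
Eastward gaps between consecutive values (wrapping around): 40.24°, 17.04°, 232.45°, 42.68°, 27.59°.
Largest gap = 232.45° ⇒ minimal covering band is its complement: 360° − 232.45° = 127.55°.
Band runs from +128.15° eastward to -104.30°, crossing the antimeridian.

127.55°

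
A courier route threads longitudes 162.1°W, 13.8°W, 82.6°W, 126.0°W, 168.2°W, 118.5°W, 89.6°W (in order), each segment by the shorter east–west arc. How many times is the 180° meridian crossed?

Leg 1: -162.1° → -13.8°, shortest Δλ = 148.3° (east) — does not cross 180°.
Leg 2: -13.8° → -82.6°, shortest Δλ = -68.8° (west) — does not cross 180°.
Leg 3: -82.6° → -126.0°, shortest Δλ = -43.4° (west) — does not cross 180°.
Leg 4: -126.0° → -168.2°, shortest Δλ = -42.2° (west) — does not cross 180°.
Leg 5: -168.2° → -118.5°, shortest Δλ = 49.7° (east) — does not cross 180°.
Leg 6: -118.5° → -89.6°, shortest Δλ = 28.9° (east) — does not cross 180°.
Total crossings: 0.

0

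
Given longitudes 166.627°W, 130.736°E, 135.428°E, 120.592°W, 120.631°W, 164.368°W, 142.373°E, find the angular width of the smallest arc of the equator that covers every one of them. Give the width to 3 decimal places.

108.672°

Sort the longitudes: -166.627°, -164.368°, -120.631°, -120.592°, +130.736°, +135.428°, +142.373°.
Eastward gaps between consecutive values (wrapping around): 2.259°, 43.737°, 0.039°, 251.328°, 4.692°, 6.945°, 51.000°.
Largest gap = 251.328° ⇒ minimal covering band is its complement: 360° − 251.328° = 108.672°.
Band runs from +130.736° eastward to -120.592°, crossing the antimeridian.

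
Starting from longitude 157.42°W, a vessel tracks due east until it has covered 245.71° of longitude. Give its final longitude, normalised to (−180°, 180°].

Start at -157.42°; shift +245.71° → +88.29°.
+88.29° already lies in (−180°, 180°].

88.29°E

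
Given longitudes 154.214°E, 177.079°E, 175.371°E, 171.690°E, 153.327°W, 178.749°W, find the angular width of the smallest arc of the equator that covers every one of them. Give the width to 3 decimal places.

52.459°

Sort the longitudes: -178.749°, -153.327°, +154.214°, +171.690°, +175.371°, +177.079°.
Eastward gaps between consecutive values (wrapping around): 25.422°, 307.541°, 17.476°, 3.681°, 1.708°, 4.172°.
Largest gap = 307.541° ⇒ minimal covering band is its complement: 360° − 307.541° = 52.459°.
Band runs from +154.214° eastward to -153.327°, crossing the antimeridian.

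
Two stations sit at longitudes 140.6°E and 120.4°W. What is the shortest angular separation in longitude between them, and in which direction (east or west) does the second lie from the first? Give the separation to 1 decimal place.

Raw difference: -120.4 − 140.6 = -261.0°.
Normalise into (−180°, 180°]: -261.0° + 360° = 99.0°.
Positive ⇒ the second point lies to the east; separation 99.0°.

99.0° east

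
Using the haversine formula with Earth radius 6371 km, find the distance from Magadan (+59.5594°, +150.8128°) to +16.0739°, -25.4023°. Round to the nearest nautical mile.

Δλ = -25.4023 − 150.8128 = -176.2151°.
Δφ = 16.0739 − 59.5594 = -43.4855°.
a = sin²(Δφ/2) + cos φ₁ · cos φ₂ · sin²(Δλ/2) = 0.623533.
c = 2·atan2(√a, √(1−a)) = 1.82045 rad → d = 6371·c ≈ 11598.07 km ≈ 6262.45 nmi.

6262 nmi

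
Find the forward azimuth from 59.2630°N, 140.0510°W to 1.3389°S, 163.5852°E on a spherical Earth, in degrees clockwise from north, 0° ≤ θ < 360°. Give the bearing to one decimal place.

Δλ = 163.5852 − -140.0510 = 303.6362°; wrapped into (−180°, 180°]: -56.3638°.
θ = atan2( sin Δλ · cos φ₂ , cos φ₁ · sin φ₂ − sin φ₁ · cos φ₂ · cos Δλ )
  = atan2(-0.83234, -0.48792) = -120.379° → normalised to [0°, 360°): 239.621°.

239.6°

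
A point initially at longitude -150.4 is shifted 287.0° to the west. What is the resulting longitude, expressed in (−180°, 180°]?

Start at -150.4°; shift −287.0° → -437.4°.
-437.4° lies outside (−180°, 180°]; add 360° → -77.4°.

-77.4°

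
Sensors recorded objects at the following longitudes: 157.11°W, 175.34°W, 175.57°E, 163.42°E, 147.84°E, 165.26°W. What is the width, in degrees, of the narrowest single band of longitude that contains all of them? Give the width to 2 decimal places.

Sort the longitudes: -175.34°, -165.26°, -157.11°, +147.84°, +163.42°, +175.57°.
Eastward gaps between consecutive values (wrapping around): 10.08°, 8.15°, 304.95°, 15.58°, 12.15°, 9.09°.
Largest gap = 304.95° ⇒ minimal covering band is its complement: 360° − 304.95° = 55.05°.
Band runs from +147.84° eastward to -157.11°, crossing the antimeridian.

55.05°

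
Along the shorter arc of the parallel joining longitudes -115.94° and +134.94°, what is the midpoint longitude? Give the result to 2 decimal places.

-170.50°

Signed shortest Δλ from -115.94° to +134.94° is -109.12°.
Midpoint longitude = -115.94° + (-109.12°)/2 = -115.94° − 54.56° = -170.50°.
(The naïve average (-115.94 + +134.94)/2 = 9.5° is on the wrong side of the globe.)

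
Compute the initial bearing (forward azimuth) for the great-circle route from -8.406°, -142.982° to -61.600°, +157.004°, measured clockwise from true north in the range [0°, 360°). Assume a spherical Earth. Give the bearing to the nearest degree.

Δλ = 157.004 − -142.982 = 299.986°; wrapped into (−180°, 180°]: -60.014°.
θ = atan2( sin Δλ · cos φ₂ , cos φ₁ · sin φ₂ − sin φ₁ · cos φ₂ · cos Δλ )
  = atan2(-0.41196, -0.83545) = -153.752° → normalised to [0°, 360°): 206.248°.

206°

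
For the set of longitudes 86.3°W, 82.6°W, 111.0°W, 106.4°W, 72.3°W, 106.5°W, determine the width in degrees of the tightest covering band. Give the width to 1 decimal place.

Sort the longitudes: -111.0°, -106.5°, -106.4°, -86.3°, -82.6°, -72.3°.
Eastward gaps between consecutive values (wrapping around): 4.5°, 0.1°, 20.1°, 3.7°, 10.3°, 321.3°.
Largest gap = 321.3° ⇒ minimal covering band is its complement: 360° − 321.3° = 38.7°.
Band runs from -111.0° eastward to -72.3°.

38.7°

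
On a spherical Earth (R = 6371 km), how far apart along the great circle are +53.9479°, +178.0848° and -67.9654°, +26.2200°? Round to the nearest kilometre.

17875 km

Δλ = 26.2200 − 178.0848 = -151.8648°.
Δφ = -67.9654 − 53.9479 = -121.9133°.
a = sin²(Δφ/2) + cos φ₁ · cos φ₂ · sin²(Δλ/2) = 0.972066.
c = 2·atan2(√a, √(1−a)) = 2.80575 rad → d = 6371·c ≈ 17875.42 km.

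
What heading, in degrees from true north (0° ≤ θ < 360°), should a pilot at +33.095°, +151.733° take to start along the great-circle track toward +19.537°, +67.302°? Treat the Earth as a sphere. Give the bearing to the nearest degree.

Δλ = 67.302 − 151.733 = -84.431°.
θ = atan2( sin Δλ · cos φ₂ , cos φ₁ · sin φ₂ − sin φ₁ · cos φ₂ · cos Δλ )
  = atan2(-0.93798, 0.23022) = -76.210° → normalised to [0°, 360°): 283.790°.

284°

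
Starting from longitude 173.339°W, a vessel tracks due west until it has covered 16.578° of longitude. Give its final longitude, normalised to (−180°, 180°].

170.083°E

Start at -173.339°; shift −16.578° → -189.917°.
-189.917° lies outside (−180°, 180°]; add 360° → +170.083°.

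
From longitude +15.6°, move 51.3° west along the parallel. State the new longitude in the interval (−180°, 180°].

-35.7°

Start at +15.6°; shift −51.3° → -35.7°.
-35.7° already lies in (−180°, 180°].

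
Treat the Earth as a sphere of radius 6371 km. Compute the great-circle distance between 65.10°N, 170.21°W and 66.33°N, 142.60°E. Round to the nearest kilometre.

Δλ = 142.60 − -170.21 = 312.81°; wrapped into (−180°, 180°]: -47.19°.
Δφ = 66.33 − 65.10 = 1.23°.
a = sin²(Δφ/2) + cos φ₁ · cos φ₂ · sin²(Δλ/2) = 0.027197.
c = 2·atan2(√a, √(1−a)) = 0.33134 rad → d = 6371·c ≈ 2110.98 km.

2111 km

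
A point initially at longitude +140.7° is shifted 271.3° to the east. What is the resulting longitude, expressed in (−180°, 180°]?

Start at +140.7°; shift +271.3° → +412.0°.
+412.0° lies outside (−180°, 180°]; subtract 360° → +52.0°.

+52.0°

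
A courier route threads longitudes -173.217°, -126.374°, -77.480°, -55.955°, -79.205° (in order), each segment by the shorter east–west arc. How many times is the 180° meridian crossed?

0

Leg 1: -173.217° → -126.374°, shortest Δλ = 46.843° (east) — does not cross 180°.
Leg 2: -126.374° → -77.480°, shortest Δλ = 48.894° (east) — does not cross 180°.
Leg 3: -77.480° → -55.955°, shortest Δλ = 21.525° (east) — does not cross 180°.
Leg 4: -55.955° → -79.205°, shortest Δλ = -23.25° (west) — does not cross 180°.
Total crossings: 0.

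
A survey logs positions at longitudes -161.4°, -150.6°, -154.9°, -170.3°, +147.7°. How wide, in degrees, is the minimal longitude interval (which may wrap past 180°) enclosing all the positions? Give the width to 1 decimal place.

Sort the longitudes: -170.3°, -161.4°, -154.9°, -150.6°, +147.7°.
Eastward gaps between consecutive values (wrapping around): 8.9°, 6.5°, 4.3°, 298.3°, 42.0°.
Largest gap = 298.3° ⇒ minimal covering band is its complement: 360° − 298.3° = 61.7°.
Band runs from +147.7° eastward to -150.6°, crossing the antimeridian.

61.7°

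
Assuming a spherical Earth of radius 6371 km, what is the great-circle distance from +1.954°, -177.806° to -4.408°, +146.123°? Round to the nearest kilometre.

Δλ = 146.123 − -177.806 = 323.929°; wrapped into (−180°, 180°]: -36.071°.
Δφ = -4.408 − 1.954 = -6.362°.
a = sin²(Δφ/2) + cos φ₁ · cos φ₂ · sin²(Δλ/2) = 0.098596.
c = 2·atan2(√a, √(1−a)) = 0.63881 rad → d = 6371·c ≈ 4069.84 km.

4070 km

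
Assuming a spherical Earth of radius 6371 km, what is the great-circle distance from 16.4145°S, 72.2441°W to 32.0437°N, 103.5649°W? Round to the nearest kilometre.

6338 km

Δλ = -103.5649 − -72.2441 = -31.3208°.
Δφ = 32.0437 − -16.4145 = 48.4582°.
a = sin²(Δφ/2) + cos φ₁ · cos φ₂ · sin²(Δλ/2) = 0.227663.
c = 2·atan2(√a, √(1−a)) = 0.99480 rad → d = 6371·c ≈ 6337.85 km.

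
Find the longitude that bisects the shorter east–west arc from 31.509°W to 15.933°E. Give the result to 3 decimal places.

Signed shortest Δλ from -31.509° to +15.933° is +47.442°.
Midpoint longitude = -31.509° + (+47.442°)/2 = -31.509° + 23.721° = -7.788°.

7.788°W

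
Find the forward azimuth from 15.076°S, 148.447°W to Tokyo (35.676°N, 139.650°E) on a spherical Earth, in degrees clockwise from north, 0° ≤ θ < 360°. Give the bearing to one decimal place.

309.2°

Δλ = 139.650 − -148.447 = 288.097°; wrapped into (−180°, 180°]: -71.903°.
θ = atan2( sin Δλ · cos φ₂ , cos φ₁ · sin φ₂ − sin φ₁ · cos φ₂ · cos Δλ )
  = atan2(-0.77214, 0.62876) = -50.844° → normalised to [0°, 360°): 309.156°.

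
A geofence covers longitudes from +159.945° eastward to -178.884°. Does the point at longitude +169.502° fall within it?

Band width going east from +159.945° to -178.884°: ((-178.884 − 159.945) mod 360) = 21.171°.
Offset of +169.502° east of the west edge: ((169.502 − 159.945) mod 360) = 9.557°.
9.557° ≤ 21.171° ⇒ inside.

Yes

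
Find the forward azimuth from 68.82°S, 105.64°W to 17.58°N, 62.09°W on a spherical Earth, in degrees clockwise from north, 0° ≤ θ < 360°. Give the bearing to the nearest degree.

Δλ = -62.09 − -105.64 = 43.55°.
θ = atan2( sin Δλ · cos φ₂ , cos φ₁ · sin φ₂ − sin φ₁ · cos φ₂ · cos Δλ )
  = atan2(0.65681, 0.75338) = 41.083° → normalised to [0°, 360°): 41.083°.

41°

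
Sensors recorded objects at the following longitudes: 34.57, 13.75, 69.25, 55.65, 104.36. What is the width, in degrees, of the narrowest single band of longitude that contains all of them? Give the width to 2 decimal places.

90.61°

Sort the longitudes: +13.75°, +34.57°, +55.65°, +69.25°, +104.36°.
Eastward gaps between consecutive values (wrapping around): 20.82°, 21.08°, 13.60°, 35.11°, 269.39°.
Largest gap = 269.39° ⇒ minimal covering band is its complement: 360° − 269.39° = 90.61°.
Band runs from +13.75° eastward to +104.36°.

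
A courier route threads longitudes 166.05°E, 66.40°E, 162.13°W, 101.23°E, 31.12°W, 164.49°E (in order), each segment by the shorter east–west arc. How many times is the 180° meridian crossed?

3

Leg 1: +166.05° → +66.40°, shortest Δλ = -99.65° (west) — does not cross 180°.
Leg 2: +66.40° → -162.13°, shortest Δλ = 131.47° (east) — crosses 180°.
Leg 3: -162.13° → +101.23°, shortest Δλ = -96.64° (west) — crosses 180°.
Leg 4: +101.23° → -31.12°, shortest Δλ = -132.35° (west) — does not cross 180°.
Leg 5: -31.12° → +164.49°, shortest Δλ = -164.39° (west) — crosses 180°.
Total crossings: 3.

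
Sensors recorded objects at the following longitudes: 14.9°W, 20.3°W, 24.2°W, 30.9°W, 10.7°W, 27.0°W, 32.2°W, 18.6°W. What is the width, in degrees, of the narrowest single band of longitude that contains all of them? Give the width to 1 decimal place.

21.5°

Sort the longitudes: -32.2°, -30.9°, -27.0°, -24.2°, -20.3°, -18.6°, -14.9°, -10.7°.
Eastward gaps between consecutive values (wrapping around): 1.3°, 3.9°, 2.8°, 3.9°, 1.7°, 3.7°, 4.2°, 338.5°.
Largest gap = 338.5° ⇒ minimal covering band is its complement: 360° − 338.5° = 21.5°.
Band runs from -32.2° eastward to -10.7°.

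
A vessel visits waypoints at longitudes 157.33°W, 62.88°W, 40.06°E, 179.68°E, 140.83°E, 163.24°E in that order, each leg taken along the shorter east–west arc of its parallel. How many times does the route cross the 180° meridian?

Leg 1: -157.33° → -62.88°, shortest Δλ = 94.45° (east) — does not cross 180°.
Leg 2: -62.88° → +40.06°, shortest Δλ = 102.94° (east) — does not cross 180°.
Leg 3: +40.06° → +179.68°, shortest Δλ = 139.62° (east) — does not cross 180°.
Leg 4: +179.68° → +140.83°, shortest Δλ = -38.85° (west) — does not cross 180°.
Leg 5: +140.83° → +163.24°, shortest Δλ = 22.41° (east) — does not cross 180°.
Total crossings: 0.

0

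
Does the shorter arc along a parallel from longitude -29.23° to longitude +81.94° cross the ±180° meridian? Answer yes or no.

Signed shortest Δλ = ((81.94 − -29.23 + 180) mod 360) − 180 = 111.17°.
Going east by 111.17° from -29.23° reaches +81.94° without touching 180°.

No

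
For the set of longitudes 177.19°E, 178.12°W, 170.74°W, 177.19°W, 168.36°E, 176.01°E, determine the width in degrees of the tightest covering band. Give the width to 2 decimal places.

Sort the longitudes: -178.12°, -177.19°, -170.74°, +168.36°, +176.01°, +177.19°.
Eastward gaps between consecutive values (wrapping around): 0.93°, 6.45°, 339.10°, 7.65°, 1.18°, 4.69°.
Largest gap = 339.10° ⇒ minimal covering band is its complement: 360° − 339.10° = 20.90°.
Band runs from +168.36° eastward to -170.74°, crossing the antimeridian.

20.90°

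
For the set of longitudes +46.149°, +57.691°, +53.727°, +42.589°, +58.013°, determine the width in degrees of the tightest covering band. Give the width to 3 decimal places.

15.424°

Sort the longitudes: +42.589°, +46.149°, +53.727°, +57.691°, +58.013°.
Eastward gaps between consecutive values (wrapping around): 3.560°, 7.578°, 3.964°, 0.322°, 344.576°.
Largest gap = 344.576° ⇒ minimal covering band is its complement: 360° − 344.576° = 15.424°.
Band runs from +42.589° eastward to +58.013°.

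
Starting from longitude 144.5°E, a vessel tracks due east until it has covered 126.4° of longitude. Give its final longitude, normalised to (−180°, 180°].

89.1°W

Start at +144.5°; shift +126.4° → +270.9°.
+270.9° lies outside (−180°, 180°]; subtract 360° → -89.1°.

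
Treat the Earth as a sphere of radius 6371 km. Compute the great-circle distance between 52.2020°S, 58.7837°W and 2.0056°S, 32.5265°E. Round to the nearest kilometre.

Δλ = 32.5265 − -58.7837 = 91.3102°.
Δφ = -2.0056 − -52.2020 = 50.1964°.
a = sin²(Δφ/2) + cos φ₁ · cos φ₂ · sin²(Δλ/2) = 0.493176.
c = 2·atan2(√a, √(1−a)) = 1.55715 rad → d = 6371·c ≈ 9920.58 km.

9921 km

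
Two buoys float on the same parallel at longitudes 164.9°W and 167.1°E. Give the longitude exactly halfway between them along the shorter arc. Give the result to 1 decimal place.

Signed shortest Δλ from -164.9° to +167.1° is -28.0°.
Midpoint longitude = -164.9° + (-28.0°)/2 = -164.9° − 14.0° = -178.9°.
(The naïve average (-164.9 + +167.1)/2 = 1.1° is on the wrong side of the globe.)

178.9°W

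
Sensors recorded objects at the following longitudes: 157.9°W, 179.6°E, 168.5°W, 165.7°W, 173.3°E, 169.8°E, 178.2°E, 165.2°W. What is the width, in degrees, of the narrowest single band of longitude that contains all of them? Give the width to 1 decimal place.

32.3°

Sort the longitudes: -168.5°, -165.7°, -165.2°, -157.9°, +169.8°, +173.3°, +178.2°, +179.6°.
Eastward gaps between consecutive values (wrapping around): 2.8°, 0.5°, 7.3°, 327.7°, 3.5°, 4.9°, 1.4°, 11.9°.
Largest gap = 327.7° ⇒ minimal covering band is its complement: 360° − 327.7° = 32.3°.
Band runs from +169.8° eastward to -157.9°, crossing the antimeridian.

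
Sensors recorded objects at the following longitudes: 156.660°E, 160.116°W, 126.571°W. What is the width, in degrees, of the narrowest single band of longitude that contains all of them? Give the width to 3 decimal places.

76.769°

Sort the longitudes: -160.116°, -126.571°, +156.660°.
Eastward gaps between consecutive values (wrapping around): 33.545°, 283.231°, 43.224°.
Largest gap = 283.231° ⇒ minimal covering band is its complement: 360° − 283.231° = 76.769°.
Band runs from +156.660° eastward to -126.571°, crossing the antimeridian.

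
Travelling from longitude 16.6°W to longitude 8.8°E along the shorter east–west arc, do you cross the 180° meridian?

No

Signed shortest Δλ = ((8.8 − -16.6 + 180) mod 360) − 180 = 25.4°.
Going east by 25.4° from -16.6° reaches +8.8° without touching 180°.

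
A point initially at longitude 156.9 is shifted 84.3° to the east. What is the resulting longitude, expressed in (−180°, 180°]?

Start at +156.9°; shift +84.3° → +241.2°.
+241.2° lies outside (−180°, 180°]; subtract 360° → -118.8°.

-118.8°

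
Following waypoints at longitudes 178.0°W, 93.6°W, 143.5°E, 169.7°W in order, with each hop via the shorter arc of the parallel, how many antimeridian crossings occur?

2

Leg 1: -178.0° → -93.6°, shortest Δλ = 84.4° (east) — does not cross 180°.
Leg 2: -93.6° → +143.5°, shortest Δλ = -122.9° (west) — crosses 180°.
Leg 3: +143.5° → -169.7°, shortest Δλ = 46.8° (east) — crosses 180°.
Total crossings: 2.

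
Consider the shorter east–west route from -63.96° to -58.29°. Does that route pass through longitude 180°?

Signed shortest Δλ = ((-58.29 − -63.96 + 180) mod 360) − 180 = 5.67°.
Going east by 5.67° from -63.96° reaches -58.29° without touching 180°.

No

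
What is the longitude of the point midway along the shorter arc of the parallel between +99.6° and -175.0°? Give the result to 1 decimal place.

+142.3°

Signed shortest Δλ from +99.6° to -175.0° is +85.4°.
Midpoint longitude = +99.6° + (+85.4°)/2 = +99.6° + 42.7° = +142.3°.
(The naïve average (+99.6 + -175.0)/2 = -37.7° is on the wrong side of the globe.)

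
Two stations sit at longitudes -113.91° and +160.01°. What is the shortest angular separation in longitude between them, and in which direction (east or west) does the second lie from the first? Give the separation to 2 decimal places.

86.08° west

Raw difference: 160.01 − -113.91 = 273.92°.
Normalise into (−180°, 180°]: 273.92° − 360° = -86.08°.
Negative ⇒ the second point lies to the west; separation 86.08°.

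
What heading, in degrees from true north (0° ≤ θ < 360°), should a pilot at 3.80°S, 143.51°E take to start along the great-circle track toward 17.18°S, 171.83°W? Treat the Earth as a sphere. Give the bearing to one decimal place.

110.4°

Δλ = -171.83 − 143.51 = -315.34°; wrapped into (−180°, 180°]: 44.66°.
θ = atan2( sin Δλ · cos φ₂ , cos φ₁ · sin φ₂ − sin φ₁ · cos φ₂ · cos Δλ )
  = atan2(0.67154, -0.24969) = 110.396° → normalised to [0°, 360°): 110.396°.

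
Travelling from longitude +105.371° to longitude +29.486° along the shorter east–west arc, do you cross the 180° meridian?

Signed shortest Δλ = ((29.486 − 105.371 + 180) mod 360) − 180 = -75.885°.
Going west by 75.885° from +105.371° reaches +29.486° without touching 180°.

No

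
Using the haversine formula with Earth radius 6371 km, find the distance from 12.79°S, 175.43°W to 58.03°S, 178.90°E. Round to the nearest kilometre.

Δλ = 178.90 − -175.43 = 354.33°; wrapped into (−180°, 180°]: -5.67°.
Δφ = -58.03 − -12.79 = -45.24°.
a = sin²(Δφ/2) + cos φ₁ · cos φ₂ · sin²(Δλ/2) = 0.149194.
c = 2·atan2(√a, √(1−a)) = 0.79314 rad → d = 6371·c ≈ 5053.09 km.

5053 km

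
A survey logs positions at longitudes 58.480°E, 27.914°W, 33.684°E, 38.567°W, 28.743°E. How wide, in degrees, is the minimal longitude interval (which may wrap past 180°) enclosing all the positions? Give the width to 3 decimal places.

Sort the longitudes: -38.567°, -27.914°, +28.743°, +33.684°, +58.480°.
Eastward gaps between consecutive values (wrapping around): 10.653°, 56.657°, 4.941°, 24.796°, 262.953°.
Largest gap = 262.953° ⇒ minimal covering band is its complement: 360° − 262.953° = 97.047°.
Band runs from -38.567° eastward to +58.480°.

97.047°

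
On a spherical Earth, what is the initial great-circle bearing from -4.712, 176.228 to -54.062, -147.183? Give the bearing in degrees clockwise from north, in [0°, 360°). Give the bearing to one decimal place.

Δλ = -147.183 − 176.228 = -323.411°; wrapped into (−180°, 180°]: 36.589°.
θ = atan2( sin Δλ · cos φ₂ , cos φ₁ · sin φ₂ − sin φ₁ · cos φ₂ · cos Δλ )
  = atan2(0.34984, -0.76820) = 155.516° → normalised to [0°, 360°): 155.516°.

155.5°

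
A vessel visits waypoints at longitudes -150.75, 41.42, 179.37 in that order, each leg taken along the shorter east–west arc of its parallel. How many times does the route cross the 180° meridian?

Leg 1: -150.75° → +41.42°, shortest Δλ = -167.83° (west) — crosses 180°.
Leg 2: +41.42° → +179.37°, shortest Δλ = 137.95° (east) — does not cross 180°.
Total crossings: 1.

1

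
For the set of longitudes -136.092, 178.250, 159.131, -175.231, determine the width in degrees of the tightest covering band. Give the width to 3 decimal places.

Sort the longitudes: -175.231°, -136.092°, +159.131°, +178.250°.
Eastward gaps between consecutive values (wrapping around): 39.139°, 295.223°, 19.119°, 6.519°.
Largest gap = 295.223° ⇒ minimal covering band is its complement: 360° − 295.223° = 64.777°.
Band runs from +159.131° eastward to -136.092°, crossing the antimeridian.

64.777°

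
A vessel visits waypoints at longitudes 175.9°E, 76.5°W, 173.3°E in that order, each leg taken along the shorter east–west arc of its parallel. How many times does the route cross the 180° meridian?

Leg 1: +175.9° → -76.5°, shortest Δλ = 107.6° (east) — crosses 180°.
Leg 2: -76.5° → +173.3°, shortest Δλ = -110.2° (west) — crosses 180°.
Total crossings: 2.

2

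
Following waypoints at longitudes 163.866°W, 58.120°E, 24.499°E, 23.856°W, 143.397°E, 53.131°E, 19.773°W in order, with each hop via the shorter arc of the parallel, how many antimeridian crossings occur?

Leg 1: -163.866° → +58.120°, shortest Δλ = -138.014° (west) — crosses 180°.
Leg 2: +58.120° → +24.499°, shortest Δλ = -33.621° (west) — does not cross 180°.
Leg 3: +24.499° → -23.856°, shortest Δλ = -48.355° (west) — does not cross 180°.
Leg 4: -23.856° → +143.397°, shortest Δλ = 167.253° (east) — does not cross 180°.
Leg 5: +143.397° → +53.131°, shortest Δλ = -90.266° (west) — does not cross 180°.
Leg 6: +53.131° → -19.773°, shortest Δλ = -72.904° (west) — does not cross 180°.
Total crossings: 1.

1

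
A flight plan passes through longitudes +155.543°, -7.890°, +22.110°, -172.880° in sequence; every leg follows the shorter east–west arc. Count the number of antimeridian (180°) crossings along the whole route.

Leg 1: +155.543° → -7.890°, shortest Δλ = -163.433° (west) — does not cross 180°.
Leg 2: -7.890° → +22.110°, shortest Δλ = 30.0° (east) — does not cross 180°.
Leg 3: +22.110° → -172.880°, shortest Δλ = 165.01° (east) — crosses 180°.
Total crossings: 1.

1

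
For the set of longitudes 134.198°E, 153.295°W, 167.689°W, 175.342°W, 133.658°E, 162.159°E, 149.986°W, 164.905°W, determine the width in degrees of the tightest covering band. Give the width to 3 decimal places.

Sort the longitudes: -175.342°, -167.689°, -164.905°, -153.295°, -149.986°, +133.658°, +134.198°, +162.159°.
Eastward gaps between consecutive values (wrapping around): 7.653°, 2.784°, 11.610°, 3.309°, 283.644°, 0.540°, 27.961°, 22.499°.
Largest gap = 283.644° ⇒ minimal covering band is its complement: 360° − 283.644° = 76.356°.
Band runs from +133.658° eastward to -149.986°, crossing the antimeridian.

76.356°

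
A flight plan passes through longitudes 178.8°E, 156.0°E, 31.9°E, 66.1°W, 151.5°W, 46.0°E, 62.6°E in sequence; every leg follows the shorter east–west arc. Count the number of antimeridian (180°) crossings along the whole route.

1

Leg 1: +178.8° → +156.0°, shortest Δλ = -22.8° (west) — does not cross 180°.
Leg 2: +156.0° → +31.9°, shortest Δλ = -124.1° (west) — does not cross 180°.
Leg 3: +31.9° → -66.1°, shortest Δλ = -98.0° (west) — does not cross 180°.
Leg 4: -66.1° → -151.5°, shortest Δλ = -85.4° (west) — does not cross 180°.
Leg 5: -151.5° → +46.0°, shortest Δλ = -162.5° (west) — crosses 180°.
Leg 6: +46.0° → +62.6°, shortest Δλ = 16.6° (east) — does not cross 180°.
Total crossings: 1.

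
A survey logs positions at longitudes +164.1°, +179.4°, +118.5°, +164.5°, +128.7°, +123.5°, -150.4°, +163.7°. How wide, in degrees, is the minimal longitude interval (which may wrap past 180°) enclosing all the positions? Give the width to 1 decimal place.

Sort the longitudes: -150.4°, +118.5°, +123.5°, +128.7°, +163.7°, +164.1°, +164.5°, +179.4°.
Eastward gaps between consecutive values (wrapping around): 268.9°, 5.0°, 5.2°, 35.0°, 0.4°, 0.4°, 14.9°, 30.2°.
Largest gap = 268.9° ⇒ minimal covering band is its complement: 360° − 268.9° = 91.1°.
Band runs from +118.5° eastward to -150.4°, crossing the antimeridian.

91.1°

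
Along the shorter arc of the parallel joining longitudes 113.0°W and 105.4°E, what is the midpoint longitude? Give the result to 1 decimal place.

Signed shortest Δλ from -113.0° to +105.4° is -141.6°.
Midpoint longitude = -113.0° + (-141.6°)/2 = -113.0° − 70.8° = -183.8°.
Normalise into (−180°, 180°]: +176.2°.
(The naïve average (-113.0 + +105.4)/2 = -3.8° is on the wrong side of the globe.)

176.2°E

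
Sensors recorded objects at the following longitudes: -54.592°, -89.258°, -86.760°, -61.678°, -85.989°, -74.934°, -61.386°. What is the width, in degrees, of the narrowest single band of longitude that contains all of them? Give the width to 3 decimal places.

34.666°

Sort the longitudes: -89.258°, -86.760°, -85.989°, -74.934°, -61.678°, -61.386°, -54.592°.
Eastward gaps between consecutive values (wrapping around): 2.498°, 0.771°, 11.055°, 13.256°, 0.292°, 6.794°, 325.334°.
Largest gap = 325.334° ⇒ minimal covering band is its complement: 360° − 325.334° = 34.666°.
Band runs from -89.258° eastward to -54.592°.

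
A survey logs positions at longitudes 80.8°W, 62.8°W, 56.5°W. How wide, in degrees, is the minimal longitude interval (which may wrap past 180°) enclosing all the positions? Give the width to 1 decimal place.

24.3°

Sort the longitudes: -80.8°, -62.8°, -56.5°.
Eastward gaps between consecutive values (wrapping around): 18.0°, 6.3°, 335.7°.
Largest gap = 335.7° ⇒ minimal covering band is its complement: 360° − 335.7° = 24.3°.
Band runs from -80.8° eastward to -56.5°.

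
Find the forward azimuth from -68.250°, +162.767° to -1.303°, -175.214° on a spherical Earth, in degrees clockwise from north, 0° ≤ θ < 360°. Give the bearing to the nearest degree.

Δλ = -175.214 − 162.767 = -337.981°; wrapped into (−180°, 180°]: 22.019°.
θ = atan2( sin Δλ · cos φ₂ , cos φ₁ · sin φ₂ − sin φ₁ · cos φ₂ · cos Δλ )
  = atan2(0.37482, 0.85241) = 23.736° → normalised to [0°, 360°): 23.736°.

24°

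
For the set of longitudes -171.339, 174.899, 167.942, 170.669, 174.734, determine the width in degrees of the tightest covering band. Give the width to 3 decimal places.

20.719°

Sort the longitudes: -171.339°, +167.942°, +170.669°, +174.734°, +174.899°.
Eastward gaps between consecutive values (wrapping around): 339.281°, 2.727°, 4.065°, 0.165°, 13.762°.
Largest gap = 339.281° ⇒ minimal covering band is its complement: 360° − 339.281° = 20.719°.
Band runs from +167.942° eastward to -171.339°, crossing the antimeridian.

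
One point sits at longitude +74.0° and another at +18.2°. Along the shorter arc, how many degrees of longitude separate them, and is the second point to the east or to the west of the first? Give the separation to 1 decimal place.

Raw difference: 18.2 − 74.0 = -55.8°.
Normalise into (−180°, 180°]: -55.8° stays -55.8°.
Negative ⇒ the second point lies to the west; separation 55.8°.

55.8° west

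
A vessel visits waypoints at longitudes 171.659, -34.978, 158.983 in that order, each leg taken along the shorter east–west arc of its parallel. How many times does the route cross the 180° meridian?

2

Leg 1: +171.659° → -34.978°, shortest Δλ = 153.363° (east) — crosses 180°.
Leg 2: -34.978° → +158.983°, shortest Δλ = -166.039° (west) — crosses 180°.
Total crossings: 2.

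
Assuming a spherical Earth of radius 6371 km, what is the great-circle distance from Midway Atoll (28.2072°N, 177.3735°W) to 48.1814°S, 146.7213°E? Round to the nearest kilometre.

Δλ = 146.7213 − -177.3735 = 324.0948°; wrapped into (−180°, 180°]: -35.9052°.
Δφ = -48.1814 − 28.2072 = -76.3886°.
a = sin²(Δφ/2) + cos φ₁ · cos φ₂ · sin²(Δλ/2) = 0.438157.
c = 2·atan2(√a, √(1−a)) = 1.44679 rad → d = 6371·c ≈ 9217.51 km.

9218 km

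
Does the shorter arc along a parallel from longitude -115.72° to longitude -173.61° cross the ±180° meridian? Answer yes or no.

Signed shortest Δλ = ((-173.61 − -115.72 + 180) mod 360) − 180 = -57.89°.
Going west by 57.89° from -115.72° reaches -173.61° without touching 180°.

No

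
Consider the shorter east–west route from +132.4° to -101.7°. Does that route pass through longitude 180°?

Naïve |-101.7 − 132.4| = 234.1° > 180°, so the shorter arc goes the other way round — across 180°.
Signed shortest Δλ = ((-101.7 − 132.4 + 180) mod 360) − 180 = 125.9°.
Going east by 125.9° from +132.4° passes through 180° before reaching -101.7°.

Yes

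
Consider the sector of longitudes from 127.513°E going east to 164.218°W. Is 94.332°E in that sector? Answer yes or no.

No

Band width going east from +127.513° to -164.218°: ((-164.218 − 127.513) mod 360) = 68.269°.
Offset of +94.332° east of the west edge: ((94.332 − 127.513) mod 360) = 326.819°.
326.819° > 68.269° ⇒ outside.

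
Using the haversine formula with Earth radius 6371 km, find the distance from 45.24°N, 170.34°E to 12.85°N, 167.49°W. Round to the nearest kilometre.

Δλ = -167.49 − 170.34 = -337.83°; wrapped into (−180°, 180°]: 22.17°.
Δφ = 12.85 − 45.24 = -32.39°.
a = sin²(Δφ/2) + cos φ₁ · cos φ₂ · sin²(Δλ/2) = 0.103166.
c = 2·atan2(√a, √(1−a)) = 0.65398 rad → d = 6371·c ≈ 4166.53 km.

4167 km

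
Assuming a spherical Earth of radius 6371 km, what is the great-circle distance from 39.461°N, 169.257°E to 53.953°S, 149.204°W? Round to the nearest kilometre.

11121 km

Δλ = -149.204 − 169.257 = -318.461°; wrapped into (−180°, 180°]: 41.539°.
Δφ = -53.953 − 39.461 = -93.414°.
a = sin²(Δφ/2) + cos φ₁ · cos φ₂ · sin²(Δλ/2) = 0.586904.
c = 2·atan2(√a, √(1−a)) = 1.74549 rad → d = 6371·c ≈ 11120.53 km.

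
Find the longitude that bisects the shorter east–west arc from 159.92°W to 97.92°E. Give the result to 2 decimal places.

Signed shortest Δλ from -159.92° to +97.92° is -102.16°.
Midpoint longitude = -159.92° + (-102.16°)/2 = -159.92° − 51.08° = -211.00°.
Normalise into (−180°, 180°]: +149.00°.
(The naïve average (-159.92 + +97.92)/2 = -31.0° is on the wrong side of the globe.)

149.00°E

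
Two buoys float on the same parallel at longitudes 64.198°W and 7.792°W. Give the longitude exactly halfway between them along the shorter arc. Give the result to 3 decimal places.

Signed shortest Δλ from -64.198° to -7.792° is +56.406°.
Midpoint longitude = -64.198° + (+56.406°)/2 = -64.198° + 28.203° = -35.995°.

35.995°W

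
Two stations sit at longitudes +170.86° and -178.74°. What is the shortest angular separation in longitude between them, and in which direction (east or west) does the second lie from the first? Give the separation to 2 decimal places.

10.40° east

Raw difference: -178.74 − 170.86 = -349.6°.
Normalise into (−180°, 180°]: -349.6° + 360° = 10.4°.
Positive ⇒ the second point lies to the east; separation 10.40°.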